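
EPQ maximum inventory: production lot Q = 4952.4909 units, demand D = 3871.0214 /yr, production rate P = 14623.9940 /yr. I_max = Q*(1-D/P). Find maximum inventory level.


D/P = 0.2647
1 - D/P = 0.7353
I_max = 4952.4909 * 0.7353 = 3641.5496

3641.5496 units


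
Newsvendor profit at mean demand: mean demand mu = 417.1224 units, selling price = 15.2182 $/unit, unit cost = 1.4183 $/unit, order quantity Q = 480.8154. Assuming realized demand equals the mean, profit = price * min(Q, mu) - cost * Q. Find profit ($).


Sales at mu = min(480.8154, 417.1224) = 417.1224
Revenue = 15.2182 * 417.1224 = 6347.8521
Total cost = 1.4183 * 480.8154 = 681.9405
Profit = 6347.8521 - 681.9405 = 5665.9116

5665.9116 $


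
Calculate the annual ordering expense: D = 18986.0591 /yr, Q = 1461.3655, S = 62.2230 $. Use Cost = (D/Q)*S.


Number of orders = D/Q = 12.9920
Cost = 12.9920 * 62.2230 = 808.4012

808.4012 $/yr


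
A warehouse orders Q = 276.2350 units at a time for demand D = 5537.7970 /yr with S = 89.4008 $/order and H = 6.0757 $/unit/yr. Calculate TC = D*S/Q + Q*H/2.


Ordering cost = D*S/Q = 1792.2547
Holding cost = Q*H/2 = 839.1605
TC = 1792.2547 + 839.1605 = 2631.4152

2631.4152 $/yr


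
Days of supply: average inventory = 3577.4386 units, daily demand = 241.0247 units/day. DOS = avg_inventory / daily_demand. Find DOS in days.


DOS = 3577.4386 / 241.0247 = 14.8426

14.8426 days


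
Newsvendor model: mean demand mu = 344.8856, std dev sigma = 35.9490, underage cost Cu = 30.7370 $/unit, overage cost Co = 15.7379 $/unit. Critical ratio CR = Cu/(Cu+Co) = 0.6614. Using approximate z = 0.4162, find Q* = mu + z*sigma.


CR = Cu/(Cu+Co) = 30.7370/(30.7370+15.7379) = 0.6614
z = 0.4162
Q* = 344.8856 + 0.4162 * 35.9490 = 359.8476

359.8476 units


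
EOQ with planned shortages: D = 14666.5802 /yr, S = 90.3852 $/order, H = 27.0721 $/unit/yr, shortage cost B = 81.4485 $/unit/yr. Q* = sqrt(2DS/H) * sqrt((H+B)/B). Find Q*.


sqrt(2DS/H) = 312.9444
sqrt((H+B)/B) = 1.1543
Q* = 312.9444 * 1.1543 = 361.2282

361.2282 units


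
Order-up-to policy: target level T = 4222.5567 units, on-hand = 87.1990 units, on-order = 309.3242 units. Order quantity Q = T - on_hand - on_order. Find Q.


Inventory position = OH + OO = 87.1990 + 309.3242 = 396.5232
Q = 4222.5567 - 396.5232 = 3826.0335

3826.0335 units


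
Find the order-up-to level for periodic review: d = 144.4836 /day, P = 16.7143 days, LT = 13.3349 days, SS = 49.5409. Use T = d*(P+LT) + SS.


P + LT = 30.0492
d*(P+LT) = 144.4836 * 30.0492 = 4341.6166
T = 4341.6166 + 49.5409 = 4391.1575

4391.1575 units


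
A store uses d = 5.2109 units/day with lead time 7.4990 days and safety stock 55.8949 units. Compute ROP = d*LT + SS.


d*LT = 5.2109 * 7.4990 = 39.0765
ROP = 39.0765 + 55.8949 = 94.9714

94.9714 units


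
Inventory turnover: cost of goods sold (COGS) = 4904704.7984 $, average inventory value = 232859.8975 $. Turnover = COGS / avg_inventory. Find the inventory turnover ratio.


Turnover = 4904704.7984 / 232859.8975 = 21.0629

21.0629


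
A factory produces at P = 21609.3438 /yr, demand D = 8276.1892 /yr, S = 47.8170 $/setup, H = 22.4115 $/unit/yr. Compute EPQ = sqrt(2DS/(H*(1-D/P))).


1 - D/P = 1 - 0.3830 = 0.6170
H*(1-D/P) = 13.8281
2DS = 791485.0780
EPQ = sqrt(57237.4755) = 239.2435

239.2435 units


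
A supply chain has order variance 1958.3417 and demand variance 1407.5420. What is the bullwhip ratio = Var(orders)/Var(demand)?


BW = 1958.3417 / 1407.5420 = 1.3913

1.3913


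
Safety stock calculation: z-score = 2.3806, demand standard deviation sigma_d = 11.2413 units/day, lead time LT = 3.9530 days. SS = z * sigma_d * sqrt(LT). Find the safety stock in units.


sqrt(LT) = sqrt(3.9530) = 1.9882
SS = 2.3806 * 11.2413 * 1.9882 = 53.2067

53.2067 units


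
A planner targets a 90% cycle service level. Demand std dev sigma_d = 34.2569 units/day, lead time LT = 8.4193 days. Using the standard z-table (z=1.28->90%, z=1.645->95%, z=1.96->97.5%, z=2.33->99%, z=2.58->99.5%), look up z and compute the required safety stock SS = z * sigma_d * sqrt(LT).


From the table, SL = 90% corresponds to z = 1.28
sqrt(LT) = sqrt(8.4193) = 2.9016
SS = 1.28 * 34.2569 * 2.9016 = 127.2319

127.2319 units


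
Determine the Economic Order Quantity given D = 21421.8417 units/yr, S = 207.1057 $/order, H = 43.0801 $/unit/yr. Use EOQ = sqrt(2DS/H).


2*D*S = 2 * 21421.8417 * 207.1057 = 8873171.0411
2*D*S/H = 205969.1375
EOQ = sqrt(205969.1375) = 453.8382

453.8382 units


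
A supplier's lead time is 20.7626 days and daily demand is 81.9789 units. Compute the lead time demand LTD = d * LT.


LTD = 81.9789 * 20.7626 = 1702.0951

1702.0951 units


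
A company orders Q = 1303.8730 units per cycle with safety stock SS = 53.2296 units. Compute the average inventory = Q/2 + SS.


Q/2 = 651.9365
Avg = 651.9365 + 53.2296 = 705.1661

705.1661 units


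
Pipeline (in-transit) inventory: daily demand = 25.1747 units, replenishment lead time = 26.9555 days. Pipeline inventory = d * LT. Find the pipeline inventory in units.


Pipeline = 25.1747 * 26.9555 = 678.5966

678.5966 units


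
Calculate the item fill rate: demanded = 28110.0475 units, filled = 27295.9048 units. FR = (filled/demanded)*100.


FR = 27295.9048 / 28110.0475 * 100 = 97.1037

97.1037%


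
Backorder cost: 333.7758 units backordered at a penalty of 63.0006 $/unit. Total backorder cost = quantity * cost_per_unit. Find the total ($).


Total = 333.7758 * 63.0006 = 21028.0757

21028.0757 $


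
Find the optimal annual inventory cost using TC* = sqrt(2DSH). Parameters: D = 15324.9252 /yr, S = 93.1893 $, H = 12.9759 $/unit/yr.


2*D*S*H = 37062260.0121
TC* = sqrt(37062260.0121) = 6087.8781

6087.8781 $/yr


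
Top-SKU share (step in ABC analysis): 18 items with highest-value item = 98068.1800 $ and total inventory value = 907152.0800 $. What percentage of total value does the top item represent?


Top item = 98068.1800
Total = 907152.0800
Percentage = 98068.1800 / 907152.0800 * 100 = 10.8106

10.8106%


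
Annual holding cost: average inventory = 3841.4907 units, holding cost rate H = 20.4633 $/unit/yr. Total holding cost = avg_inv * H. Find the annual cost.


Cost = 3841.4907 * 20.4633 = 78609.5766

78609.5766 $/yr


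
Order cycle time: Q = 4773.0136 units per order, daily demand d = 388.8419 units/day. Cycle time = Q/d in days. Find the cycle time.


Cycle = 4773.0136 / 388.8419 = 12.2749

12.2749 days


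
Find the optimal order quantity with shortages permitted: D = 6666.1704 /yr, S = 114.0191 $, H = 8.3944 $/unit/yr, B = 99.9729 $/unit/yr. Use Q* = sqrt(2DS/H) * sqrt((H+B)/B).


sqrt(2DS/H) = 425.5467
sqrt((H+B)/B) = 1.0411
Q* = 425.5467 * 1.0411 = 443.0525

443.0525 units


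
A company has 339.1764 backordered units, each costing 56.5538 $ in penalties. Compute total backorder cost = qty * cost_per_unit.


Total = 339.1764 * 56.5538 = 19181.7143

19181.7143 $


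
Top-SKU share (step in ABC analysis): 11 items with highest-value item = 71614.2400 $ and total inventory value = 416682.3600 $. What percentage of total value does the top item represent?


Top item = 71614.2400
Total = 416682.3600
Percentage = 71614.2400 / 416682.3600 * 100 = 17.1868

17.1868%


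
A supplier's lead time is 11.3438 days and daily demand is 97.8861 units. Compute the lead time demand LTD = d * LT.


LTD = 97.8861 * 11.3438 = 1110.4003

1110.4003 units


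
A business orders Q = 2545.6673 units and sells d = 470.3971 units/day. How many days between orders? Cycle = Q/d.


Cycle = 2545.6673 / 470.3971 = 5.4117

5.4117 days


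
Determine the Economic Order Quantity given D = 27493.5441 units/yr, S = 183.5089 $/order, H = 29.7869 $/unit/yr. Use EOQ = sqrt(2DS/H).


2*D*S = 2 * 27493.5441 * 183.5089 = 10090620.0698
2*D*S/H = 338760.3299
EOQ = sqrt(338760.3299) = 582.0312

582.0312 units


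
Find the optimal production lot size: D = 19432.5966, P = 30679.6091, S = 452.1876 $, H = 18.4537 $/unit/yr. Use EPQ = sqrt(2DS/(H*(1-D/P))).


1 - D/P = 1 - 0.6334 = 0.3666
H*(1-D/P) = 6.7650
2DS = 17574358.4366
EPQ = sqrt(2597817.6774) = 1611.7747

1611.7747 units


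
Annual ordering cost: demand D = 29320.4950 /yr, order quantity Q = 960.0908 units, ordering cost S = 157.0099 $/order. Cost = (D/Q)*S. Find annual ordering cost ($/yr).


Number of orders = D/Q = 30.5393
Cost = 30.5393 * 157.0099 = 4794.9715

4794.9715 $/yr


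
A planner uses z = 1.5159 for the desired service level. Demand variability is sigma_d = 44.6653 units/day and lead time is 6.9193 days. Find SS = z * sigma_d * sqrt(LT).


sqrt(LT) = sqrt(6.9193) = 2.6305
SS = 1.5159 * 44.6653 * 2.6305 = 178.1033

178.1033 units


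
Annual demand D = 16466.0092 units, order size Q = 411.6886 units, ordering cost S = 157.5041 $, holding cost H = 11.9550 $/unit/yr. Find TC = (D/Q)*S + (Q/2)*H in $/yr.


Ordering cost = D*S/Q = 6299.5768
Holding cost = Q*H/2 = 2460.8686
TC = 6299.5768 + 2460.8686 = 8760.4454

8760.4454 $/yr


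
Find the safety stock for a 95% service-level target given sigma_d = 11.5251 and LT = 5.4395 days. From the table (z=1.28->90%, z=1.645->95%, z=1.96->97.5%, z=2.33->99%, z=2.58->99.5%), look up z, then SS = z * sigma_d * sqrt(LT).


From the table, SL = 95% corresponds to z = 1.645
sqrt(LT) = sqrt(5.4395) = 2.3323
SS = 1.645 * 11.5251 * 2.3323 = 44.2171

44.2171 units


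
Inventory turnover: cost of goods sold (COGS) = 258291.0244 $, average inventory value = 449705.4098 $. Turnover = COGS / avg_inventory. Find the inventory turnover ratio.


Turnover = 258291.0244 / 449705.4098 = 0.5744

0.5744


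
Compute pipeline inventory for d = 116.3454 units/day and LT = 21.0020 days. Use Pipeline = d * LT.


Pipeline = 116.3454 * 21.0020 = 2443.4861

2443.4861 units


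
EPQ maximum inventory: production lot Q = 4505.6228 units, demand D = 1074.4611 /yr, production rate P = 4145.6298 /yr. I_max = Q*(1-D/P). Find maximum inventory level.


D/P = 0.2592
1 - D/P = 0.7408
I_max = 4505.6228 * 0.7408 = 3337.8590

3337.8590 units


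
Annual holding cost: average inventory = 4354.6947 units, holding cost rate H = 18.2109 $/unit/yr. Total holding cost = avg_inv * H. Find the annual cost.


Cost = 4354.6947 * 18.2109 = 79302.9097

79302.9097 $/yr


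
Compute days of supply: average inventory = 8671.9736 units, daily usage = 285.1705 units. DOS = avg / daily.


DOS = 8671.9736 / 285.1705 = 30.4098

30.4098 days


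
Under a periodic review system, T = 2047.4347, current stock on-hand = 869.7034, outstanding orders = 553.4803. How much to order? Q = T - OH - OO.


Inventory position = OH + OO = 869.7034 + 553.4803 = 1423.1837
Q = 2047.4347 - 1423.1837 = 624.2510

624.2510 units


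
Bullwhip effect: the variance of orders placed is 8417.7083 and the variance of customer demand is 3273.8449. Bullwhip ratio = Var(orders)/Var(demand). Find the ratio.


BW = 8417.7083 / 3273.8449 = 2.5712

2.5712


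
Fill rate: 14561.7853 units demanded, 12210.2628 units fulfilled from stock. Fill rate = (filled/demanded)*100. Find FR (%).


FR = 12210.2628 / 14561.7853 * 100 = 83.8514

83.8514%


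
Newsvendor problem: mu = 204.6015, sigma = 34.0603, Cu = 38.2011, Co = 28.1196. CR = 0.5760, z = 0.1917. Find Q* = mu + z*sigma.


CR = Cu/(Cu+Co) = 38.2011/(38.2011+28.1196) = 0.5760
z = 0.1917
Q* = 204.6015 + 0.1917 * 34.0603 = 211.1309

211.1309 units


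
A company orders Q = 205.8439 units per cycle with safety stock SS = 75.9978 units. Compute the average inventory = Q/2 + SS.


Q/2 = 102.9219
Avg = 102.9219 + 75.9978 = 178.9197

178.9197 units


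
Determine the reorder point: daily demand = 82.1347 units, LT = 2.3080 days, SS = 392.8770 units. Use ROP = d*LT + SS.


d*LT = 82.1347 * 2.3080 = 189.5669
ROP = 189.5669 + 392.8770 = 582.4439

582.4439 units


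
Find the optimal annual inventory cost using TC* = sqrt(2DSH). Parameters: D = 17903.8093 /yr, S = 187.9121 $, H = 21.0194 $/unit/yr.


2*D*S*H = 141432917.4349
TC* = sqrt(141432917.4349) = 11892.5572

11892.5572 $/yr


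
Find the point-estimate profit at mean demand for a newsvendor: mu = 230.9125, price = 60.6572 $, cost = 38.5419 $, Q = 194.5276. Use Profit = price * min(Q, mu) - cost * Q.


Sales at mu = min(194.5276, 230.9125) = 194.5276
Revenue = 60.6572 * 194.5276 = 11799.4995
Total cost = 38.5419 * 194.5276 = 7497.4633
Profit = 11799.4995 - 7497.4633 = 4302.0362

4302.0362 $


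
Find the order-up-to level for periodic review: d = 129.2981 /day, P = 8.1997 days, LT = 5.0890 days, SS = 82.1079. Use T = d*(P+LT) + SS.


P + LT = 13.2887
d*(P+LT) = 129.2981 * 13.2887 = 1718.2037
T = 1718.2037 + 82.1079 = 1800.3116

1800.3116 units


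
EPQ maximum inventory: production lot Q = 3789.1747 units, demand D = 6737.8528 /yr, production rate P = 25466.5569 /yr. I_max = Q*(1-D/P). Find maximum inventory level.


D/P = 0.2646
1 - D/P = 0.7354
I_max = 3789.1747 * 0.7354 = 2786.6481

2786.6481 units


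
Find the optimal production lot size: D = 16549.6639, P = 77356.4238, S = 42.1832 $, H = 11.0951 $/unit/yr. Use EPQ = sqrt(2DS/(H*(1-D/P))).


1 - D/P = 1 - 0.2139 = 0.7861
H*(1-D/P) = 8.7214
2DS = 1396235.5645
EPQ = sqrt(160092.8723) = 400.1161

400.1161 units


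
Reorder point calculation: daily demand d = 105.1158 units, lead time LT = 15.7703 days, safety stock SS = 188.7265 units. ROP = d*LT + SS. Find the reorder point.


d*LT = 105.1158 * 15.7703 = 1657.7077
ROP = 1657.7077 + 188.7265 = 1846.4342

1846.4342 units


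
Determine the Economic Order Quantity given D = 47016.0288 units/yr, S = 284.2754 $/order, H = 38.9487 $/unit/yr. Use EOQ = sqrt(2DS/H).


2*D*S = 2 * 47016.0288 * 284.2754 = 26731000.7871
2*D*S/H = 686313.0422
EOQ = sqrt(686313.0422) = 828.4401

828.4401 units


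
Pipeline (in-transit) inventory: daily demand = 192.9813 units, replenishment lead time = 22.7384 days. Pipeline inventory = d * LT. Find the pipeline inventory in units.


Pipeline = 192.9813 * 22.7384 = 4388.0860

4388.0860 units


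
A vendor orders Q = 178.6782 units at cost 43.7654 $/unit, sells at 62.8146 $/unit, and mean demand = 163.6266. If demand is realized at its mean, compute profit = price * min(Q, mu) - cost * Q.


Sales at mu = min(178.6782, 163.6266) = 163.6266
Revenue = 62.8146 * 163.6266 = 10278.1394
Total cost = 43.7654 * 178.6782 = 7819.9229
Profit = 10278.1394 - 7819.9229 = 2458.2165

2458.2165 $


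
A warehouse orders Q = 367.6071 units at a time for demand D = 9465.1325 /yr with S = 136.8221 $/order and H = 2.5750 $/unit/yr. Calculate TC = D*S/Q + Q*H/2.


Ordering cost = D*S/Q = 3522.8898
Holding cost = Q*H/2 = 473.2941
TC = 3522.8898 + 473.2941 = 3996.1839

3996.1839 $/yr


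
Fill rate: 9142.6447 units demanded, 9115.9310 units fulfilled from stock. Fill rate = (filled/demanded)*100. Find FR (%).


FR = 9115.9310 / 9142.6447 * 100 = 99.7078

99.7078%


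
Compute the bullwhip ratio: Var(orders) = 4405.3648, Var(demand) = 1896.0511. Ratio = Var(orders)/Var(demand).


BW = 4405.3648 / 1896.0511 = 2.3234

2.3234


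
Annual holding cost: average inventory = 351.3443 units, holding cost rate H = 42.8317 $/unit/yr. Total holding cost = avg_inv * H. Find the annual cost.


Cost = 351.3443 * 42.8317 = 15048.6737

15048.6737 $/yr


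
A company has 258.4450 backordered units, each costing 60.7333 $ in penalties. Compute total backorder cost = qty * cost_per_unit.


Total = 258.4450 * 60.7333 = 15696.2177

15696.2177 $


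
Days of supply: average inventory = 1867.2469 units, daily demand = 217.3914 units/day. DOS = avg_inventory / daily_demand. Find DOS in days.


DOS = 1867.2469 / 217.3914 = 8.5893

8.5893 days


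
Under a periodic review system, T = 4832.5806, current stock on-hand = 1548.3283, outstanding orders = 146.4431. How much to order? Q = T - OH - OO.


Inventory position = OH + OO = 1548.3283 + 146.4431 = 1694.7714
Q = 4832.5806 - 1694.7714 = 3137.8092

3137.8092 units


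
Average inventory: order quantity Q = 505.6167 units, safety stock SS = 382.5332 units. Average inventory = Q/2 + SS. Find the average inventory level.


Q/2 = 252.8083
Avg = 252.8083 + 382.5332 = 635.3415

635.3415 units


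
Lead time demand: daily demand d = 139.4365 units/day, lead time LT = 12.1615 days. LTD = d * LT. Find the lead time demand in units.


LTD = 139.4365 * 12.1615 = 1695.7570

1695.7570 units


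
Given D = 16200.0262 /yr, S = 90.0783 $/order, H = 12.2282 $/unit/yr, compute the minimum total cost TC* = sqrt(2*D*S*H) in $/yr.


2*D*S*H = 35688510.8835
TC* = sqrt(35688510.8835) = 5973.9862

5973.9862 $/yr


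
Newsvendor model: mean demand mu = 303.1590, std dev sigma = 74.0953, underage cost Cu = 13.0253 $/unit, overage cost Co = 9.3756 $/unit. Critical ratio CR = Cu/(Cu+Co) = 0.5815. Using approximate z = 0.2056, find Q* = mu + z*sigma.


CR = Cu/(Cu+Co) = 13.0253/(13.0253+9.3756) = 0.5815
z = 0.2056
Q* = 303.1590 + 0.2056 * 74.0953 = 318.3930

318.3930 units


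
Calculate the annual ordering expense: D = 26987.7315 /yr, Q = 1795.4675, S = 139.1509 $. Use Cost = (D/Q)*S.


Number of orders = D/Q = 15.0310
Cost = 15.0310 * 139.1509 = 2091.5818

2091.5818 $/yr


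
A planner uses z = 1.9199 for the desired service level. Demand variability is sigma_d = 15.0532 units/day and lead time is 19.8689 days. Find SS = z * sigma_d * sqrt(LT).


sqrt(LT) = sqrt(19.8689) = 4.4575
SS = 1.9199 * 15.0532 * 4.4575 = 128.8233

128.8233 units


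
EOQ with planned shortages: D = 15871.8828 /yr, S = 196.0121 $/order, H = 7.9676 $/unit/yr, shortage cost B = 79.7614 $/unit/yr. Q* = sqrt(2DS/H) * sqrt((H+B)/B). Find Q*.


sqrt(2DS/H) = 883.7042
sqrt((H+B)/B) = 1.0488
Q* = 883.7042 * 1.0488 = 926.7916

926.7916 units


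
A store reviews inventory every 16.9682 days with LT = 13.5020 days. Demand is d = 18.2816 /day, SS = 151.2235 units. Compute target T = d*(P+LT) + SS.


P + LT = 30.4702
d*(P+LT) = 18.2816 * 30.4702 = 557.0440
T = 557.0440 + 151.2235 = 708.2675

708.2675 units


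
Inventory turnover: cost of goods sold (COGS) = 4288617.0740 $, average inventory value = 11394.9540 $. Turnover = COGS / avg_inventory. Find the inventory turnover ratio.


Turnover = 4288617.0740 / 11394.9540 = 376.3611

376.3611


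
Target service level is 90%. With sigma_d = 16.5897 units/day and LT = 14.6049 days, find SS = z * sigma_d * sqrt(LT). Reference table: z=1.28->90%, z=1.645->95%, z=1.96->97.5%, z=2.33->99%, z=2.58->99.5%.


From the table, SL = 90% corresponds to z = 1.28
sqrt(LT) = sqrt(14.6049) = 3.8216
SS = 1.28 * 16.5897 * 3.8216 = 81.1517

81.1517 units


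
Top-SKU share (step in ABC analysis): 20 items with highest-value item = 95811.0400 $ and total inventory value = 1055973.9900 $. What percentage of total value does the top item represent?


Top item = 95811.0400
Total = 1055973.9900
Percentage = 95811.0400 / 1055973.9900 * 100 = 9.0732

9.0732%


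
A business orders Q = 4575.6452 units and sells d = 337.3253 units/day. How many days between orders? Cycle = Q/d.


Cycle = 4575.6452 / 337.3253 = 13.5645

13.5645 days


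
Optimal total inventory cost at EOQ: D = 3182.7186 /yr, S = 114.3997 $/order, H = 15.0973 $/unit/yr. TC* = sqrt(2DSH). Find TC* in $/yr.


2*D*S*H = 10993915.8503
TC* = sqrt(10993915.8503) = 3315.7074

3315.7074 $/yr


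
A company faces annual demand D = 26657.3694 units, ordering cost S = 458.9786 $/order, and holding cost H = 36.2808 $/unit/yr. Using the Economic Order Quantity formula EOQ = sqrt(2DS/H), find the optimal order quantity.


2*D*S = 2 * 26657.3694 * 458.9786 = 24470324.1738
2*D*S/H = 674470.3583
EOQ = sqrt(674470.3583) = 821.2614

821.2614 units


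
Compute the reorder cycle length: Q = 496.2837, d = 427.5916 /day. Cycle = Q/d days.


Cycle = 496.2837 / 427.5916 = 1.1606

1.1606 days


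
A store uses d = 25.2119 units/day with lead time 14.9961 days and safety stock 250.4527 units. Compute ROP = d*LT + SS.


d*LT = 25.2119 * 14.9961 = 378.0802
ROP = 378.0802 + 250.4527 = 628.5329

628.5329 units


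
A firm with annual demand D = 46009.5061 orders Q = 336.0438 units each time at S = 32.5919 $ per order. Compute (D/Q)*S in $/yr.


Number of orders = D/Q = 136.9152
Cost = 136.9152 * 32.5919 = 4462.3267

4462.3267 $/yr


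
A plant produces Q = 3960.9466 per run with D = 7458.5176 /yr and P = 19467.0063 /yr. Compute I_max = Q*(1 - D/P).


D/P = 0.3831
1 - D/P = 0.6169
I_max = 3960.9466 * 0.6169 = 2443.3640

2443.3640 units


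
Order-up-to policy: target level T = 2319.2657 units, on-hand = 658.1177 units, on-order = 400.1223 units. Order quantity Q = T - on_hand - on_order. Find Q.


Inventory position = OH + OO = 658.1177 + 400.1223 = 1058.2400
Q = 2319.2657 - 1058.2400 = 1261.0257

1261.0257 units


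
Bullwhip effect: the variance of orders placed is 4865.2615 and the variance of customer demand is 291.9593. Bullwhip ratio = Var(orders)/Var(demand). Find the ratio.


BW = 4865.2615 / 291.9593 = 16.6642

16.6642


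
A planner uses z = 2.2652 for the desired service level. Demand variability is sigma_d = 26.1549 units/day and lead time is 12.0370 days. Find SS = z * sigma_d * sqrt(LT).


sqrt(LT) = sqrt(12.0370) = 3.4694
SS = 2.2652 * 26.1549 * 3.4694 = 205.5506

205.5506 units


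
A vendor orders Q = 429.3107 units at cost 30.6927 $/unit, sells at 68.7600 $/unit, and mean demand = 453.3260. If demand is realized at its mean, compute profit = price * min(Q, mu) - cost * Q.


Sales at mu = min(429.3107, 453.3260) = 429.3107
Revenue = 68.7600 * 429.3107 = 29519.4037
Total cost = 30.6927 * 429.3107 = 13176.7045
Profit = 29519.4037 - 13176.7045 = 16342.6992

16342.6992 $


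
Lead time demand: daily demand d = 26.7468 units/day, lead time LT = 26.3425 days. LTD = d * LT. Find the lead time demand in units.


LTD = 26.7468 * 26.3425 = 704.5776

704.5776 units


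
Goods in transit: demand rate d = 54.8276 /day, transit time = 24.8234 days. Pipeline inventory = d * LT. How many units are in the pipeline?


Pipeline = 54.8276 * 24.8234 = 1361.0074

1361.0074 units


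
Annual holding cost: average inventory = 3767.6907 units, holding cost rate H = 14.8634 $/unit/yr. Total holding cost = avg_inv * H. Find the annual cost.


Cost = 3767.6907 * 14.8634 = 56000.6940

56000.6940 $/yr


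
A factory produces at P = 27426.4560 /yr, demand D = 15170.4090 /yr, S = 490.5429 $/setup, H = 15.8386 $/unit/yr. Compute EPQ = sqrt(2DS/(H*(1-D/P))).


1 - D/P = 1 - 0.5531 = 0.4469
H*(1-D/P) = 7.0778
2DS = 14883472.8501
EPQ = sqrt(2102842.5846) = 1450.1181

1450.1181 units


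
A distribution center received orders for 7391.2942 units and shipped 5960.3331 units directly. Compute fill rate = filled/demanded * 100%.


FR = 5960.3331 / 7391.2942 * 100 = 80.6399

80.6399%


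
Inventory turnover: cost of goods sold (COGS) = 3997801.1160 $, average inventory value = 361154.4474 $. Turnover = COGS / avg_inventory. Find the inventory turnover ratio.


Turnover = 3997801.1160 / 361154.4474 = 11.0695

11.0695


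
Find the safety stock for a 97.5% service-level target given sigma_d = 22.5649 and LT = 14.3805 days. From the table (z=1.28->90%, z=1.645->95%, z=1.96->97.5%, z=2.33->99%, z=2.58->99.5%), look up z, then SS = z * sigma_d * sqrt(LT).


From the table, SL = 97.5% corresponds to z = 1.96
sqrt(LT) = sqrt(14.3805) = 3.7922
SS = 1.96 * 22.5649 * 3.7922 = 167.7168

167.7168 units


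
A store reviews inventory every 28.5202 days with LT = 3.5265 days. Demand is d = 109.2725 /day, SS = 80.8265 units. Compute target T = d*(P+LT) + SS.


P + LT = 32.0467
d*(P+LT) = 109.2725 * 32.0467 = 3501.8230
T = 3501.8230 + 80.8265 = 3582.6495

3582.6495 units


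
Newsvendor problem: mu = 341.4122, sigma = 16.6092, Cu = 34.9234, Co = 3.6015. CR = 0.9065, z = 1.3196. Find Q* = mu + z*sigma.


CR = Cu/(Cu+Co) = 34.9234/(34.9234+3.6015) = 0.9065
z = 1.3196
Q* = 341.4122 + 1.3196 * 16.6092 = 363.3297

363.3297 units


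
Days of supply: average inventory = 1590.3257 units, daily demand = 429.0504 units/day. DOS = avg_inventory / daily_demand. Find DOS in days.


DOS = 1590.3257 / 429.0504 = 3.7066

3.7066 days


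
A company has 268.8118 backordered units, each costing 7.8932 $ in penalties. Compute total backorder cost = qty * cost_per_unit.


Total = 268.8118 * 7.8932 = 2121.7853

2121.7853 $


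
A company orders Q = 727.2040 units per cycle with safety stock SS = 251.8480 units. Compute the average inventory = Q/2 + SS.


Q/2 = 363.6020
Avg = 363.6020 + 251.8480 = 615.4500

615.4500 units


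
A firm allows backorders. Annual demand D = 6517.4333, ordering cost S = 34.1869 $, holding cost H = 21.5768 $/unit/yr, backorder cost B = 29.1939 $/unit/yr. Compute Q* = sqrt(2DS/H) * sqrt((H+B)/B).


sqrt(2DS/H) = 143.7109
sqrt((H+B)/B) = 1.3187
Q* = 143.7109 * 1.3187 = 189.5179

189.5179 units


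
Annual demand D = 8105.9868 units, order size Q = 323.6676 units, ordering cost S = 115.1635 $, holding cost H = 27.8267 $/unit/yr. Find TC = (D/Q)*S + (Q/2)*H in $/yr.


Ordering cost = D*S/Q = 2884.1744
Holding cost = Q*H/2 = 4503.3006
TC = 2884.1744 + 4503.3006 = 7387.4750

7387.4750 $/yr


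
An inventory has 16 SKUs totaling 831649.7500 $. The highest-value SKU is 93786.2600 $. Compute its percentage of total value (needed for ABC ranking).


Top item = 93786.2600
Total = 831649.7500
Percentage = 93786.2600 / 831649.7500 * 100 = 11.2771

11.2771%


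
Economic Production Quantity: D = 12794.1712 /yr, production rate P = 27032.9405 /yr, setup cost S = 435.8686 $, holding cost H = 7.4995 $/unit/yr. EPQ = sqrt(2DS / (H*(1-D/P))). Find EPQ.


1 - D/P = 1 - 0.4733 = 0.5267
H*(1-D/P) = 3.9501
2DS = 11153154.9782
EPQ = sqrt(2823490.0557) = 1680.3244

1680.3244 units


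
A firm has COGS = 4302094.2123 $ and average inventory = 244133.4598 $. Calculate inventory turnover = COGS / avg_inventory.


Turnover = 4302094.2123 / 244133.4598 = 17.6219

17.6219


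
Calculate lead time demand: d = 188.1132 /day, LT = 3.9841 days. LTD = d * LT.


LTD = 188.1132 * 3.9841 = 749.4618

749.4618 units


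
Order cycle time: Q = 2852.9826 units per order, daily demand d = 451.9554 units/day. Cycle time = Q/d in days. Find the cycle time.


Cycle = 2852.9826 / 451.9554 = 6.3125

6.3125 days


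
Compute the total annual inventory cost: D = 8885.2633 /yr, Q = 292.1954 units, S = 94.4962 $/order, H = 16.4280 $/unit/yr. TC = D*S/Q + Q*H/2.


Ordering cost = D*S/Q = 2873.5005
Holding cost = Q*H/2 = 2400.0930
TC = 2873.5005 + 2400.0930 = 5273.5935

5273.5935 $/yr


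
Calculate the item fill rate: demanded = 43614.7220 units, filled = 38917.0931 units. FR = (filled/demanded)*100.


FR = 38917.0931 / 43614.7220 * 100 = 89.2293

89.2293%


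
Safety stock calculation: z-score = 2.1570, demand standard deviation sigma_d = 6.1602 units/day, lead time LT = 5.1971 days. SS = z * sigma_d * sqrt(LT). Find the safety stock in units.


sqrt(LT) = sqrt(5.1971) = 2.2797
SS = 2.1570 * 6.1602 * 2.2797 = 30.2918

30.2918 units


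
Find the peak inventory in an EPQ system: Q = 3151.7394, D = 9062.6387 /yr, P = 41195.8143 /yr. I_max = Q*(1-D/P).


D/P = 0.2200
1 - D/P = 0.7800
I_max = 3151.7394 * 0.7800 = 2458.3904

2458.3904 units


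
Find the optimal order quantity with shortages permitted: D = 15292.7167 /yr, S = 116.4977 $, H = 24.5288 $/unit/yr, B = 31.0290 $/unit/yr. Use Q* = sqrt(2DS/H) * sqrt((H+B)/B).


sqrt(2DS/H) = 381.1341
sqrt((H+B)/B) = 1.3381
Q* = 381.1341 * 1.3381 = 509.9957

509.9957 units


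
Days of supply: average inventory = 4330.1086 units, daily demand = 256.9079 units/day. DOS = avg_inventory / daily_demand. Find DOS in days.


DOS = 4330.1086 / 256.9079 = 16.8547

16.8547 days


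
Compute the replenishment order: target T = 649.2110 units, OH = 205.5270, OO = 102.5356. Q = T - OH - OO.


Inventory position = OH + OO = 205.5270 + 102.5356 = 308.0626
Q = 649.2110 - 308.0626 = 341.1484

341.1484 units


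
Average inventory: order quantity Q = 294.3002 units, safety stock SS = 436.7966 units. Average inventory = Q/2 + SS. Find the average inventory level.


Q/2 = 147.1501
Avg = 147.1501 + 436.7966 = 583.9467

583.9467 units


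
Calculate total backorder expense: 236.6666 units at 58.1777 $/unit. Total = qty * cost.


Total = 236.6666 * 58.1777 = 13768.7185

13768.7185 $


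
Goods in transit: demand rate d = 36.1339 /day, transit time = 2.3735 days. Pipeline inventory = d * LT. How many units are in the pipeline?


Pipeline = 36.1339 * 2.3735 = 85.7638

85.7638 units


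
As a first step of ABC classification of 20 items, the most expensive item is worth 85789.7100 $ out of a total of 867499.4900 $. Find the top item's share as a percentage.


Top item = 85789.7100
Total = 867499.4900
Percentage = 85789.7100 / 867499.4900 * 100 = 9.8893

9.8893%


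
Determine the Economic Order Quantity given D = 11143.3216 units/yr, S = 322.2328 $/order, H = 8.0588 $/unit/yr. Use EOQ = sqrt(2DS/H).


2*D*S = 2 * 11143.3216 * 322.2328 = 7181487.4409
2*D*S/H = 891136.0799
EOQ = sqrt(891136.0799) = 944.0000

944.0000 units


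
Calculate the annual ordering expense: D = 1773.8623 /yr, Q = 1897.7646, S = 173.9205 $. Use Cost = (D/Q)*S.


Number of orders = D/Q = 0.9347
Cost = 0.9347 * 173.9205 = 162.5655

162.5655 $/yr


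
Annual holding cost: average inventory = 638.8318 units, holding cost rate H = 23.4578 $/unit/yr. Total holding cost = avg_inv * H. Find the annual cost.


Cost = 638.8318 * 23.4578 = 14985.5886

14985.5886 $/yr


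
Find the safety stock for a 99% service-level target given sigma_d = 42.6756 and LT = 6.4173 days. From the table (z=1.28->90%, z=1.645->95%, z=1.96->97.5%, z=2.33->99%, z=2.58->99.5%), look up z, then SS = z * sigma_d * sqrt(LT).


From the table, SL = 99% corresponds to z = 2.33
sqrt(LT) = sqrt(6.4173) = 2.5332
SS = 2.33 * 42.6756 * 2.5332 = 251.8905

251.8905 units


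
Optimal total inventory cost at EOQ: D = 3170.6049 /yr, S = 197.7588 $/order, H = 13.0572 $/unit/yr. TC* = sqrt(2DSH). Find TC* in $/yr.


2*D*S*H = 16374121.0461
TC* = sqrt(16374121.0461) = 4046.4949

4046.4949 $/yr


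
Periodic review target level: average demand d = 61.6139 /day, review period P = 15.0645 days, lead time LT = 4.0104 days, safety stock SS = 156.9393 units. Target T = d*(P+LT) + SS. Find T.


P + LT = 19.0749
d*(P+LT) = 61.6139 * 19.0749 = 1175.2790
T = 1175.2790 + 156.9393 = 1332.2183

1332.2183 units


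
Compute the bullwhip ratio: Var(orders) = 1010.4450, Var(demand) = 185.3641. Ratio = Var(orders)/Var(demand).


BW = 1010.4450 / 185.3641 = 5.4511

5.4511


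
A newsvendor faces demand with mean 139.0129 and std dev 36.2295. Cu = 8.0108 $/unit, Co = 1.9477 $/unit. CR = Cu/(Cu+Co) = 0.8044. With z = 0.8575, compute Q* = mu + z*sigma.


CR = Cu/(Cu+Co) = 8.0108/(8.0108+1.9477) = 0.8044
z = 0.8575
Q* = 139.0129 + 0.8575 * 36.2295 = 170.0797

170.0797 units


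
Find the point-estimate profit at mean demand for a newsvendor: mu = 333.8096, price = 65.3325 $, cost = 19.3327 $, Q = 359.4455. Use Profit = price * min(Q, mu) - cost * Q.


Sales at mu = min(359.4455, 333.8096) = 333.8096
Revenue = 65.3325 * 333.8096 = 21808.6157
Total cost = 19.3327 * 359.4455 = 6949.0520
Profit = 21808.6157 - 6949.0520 = 14859.5637

14859.5637 $


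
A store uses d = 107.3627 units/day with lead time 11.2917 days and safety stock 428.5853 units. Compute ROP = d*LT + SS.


d*LT = 107.3627 * 11.2917 = 1212.3074
ROP = 1212.3074 + 428.5853 = 1640.8927

1640.8927 units


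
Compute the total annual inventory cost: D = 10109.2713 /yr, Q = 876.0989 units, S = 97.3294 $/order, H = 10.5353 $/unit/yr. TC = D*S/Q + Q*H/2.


Ordering cost = D*S/Q = 1123.0802
Holding cost = Q*H/2 = 4614.9824
TC = 1123.0802 + 4614.9824 = 5738.0626

5738.0626 $/yr


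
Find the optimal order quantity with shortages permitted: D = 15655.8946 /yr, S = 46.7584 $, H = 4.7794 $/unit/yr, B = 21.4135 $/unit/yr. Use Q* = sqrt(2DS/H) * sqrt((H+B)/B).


sqrt(2DS/H) = 553.4738
sqrt((H+B)/B) = 1.1060
Q* = 553.4738 * 1.1060 = 612.1319

612.1319 units


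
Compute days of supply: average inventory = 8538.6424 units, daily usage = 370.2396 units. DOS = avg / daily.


DOS = 8538.6424 / 370.2396 = 23.0625

23.0625 days


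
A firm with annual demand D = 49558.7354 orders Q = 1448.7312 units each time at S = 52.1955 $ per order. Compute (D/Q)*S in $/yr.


Number of orders = D/Q = 34.2084
Cost = 34.2084 * 52.1955 = 1785.5231

1785.5231 $/yr


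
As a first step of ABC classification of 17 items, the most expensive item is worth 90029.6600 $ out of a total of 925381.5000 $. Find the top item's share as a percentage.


Top item = 90029.6600
Total = 925381.5000
Percentage = 90029.6600 / 925381.5000 * 100 = 9.7289

9.7289%


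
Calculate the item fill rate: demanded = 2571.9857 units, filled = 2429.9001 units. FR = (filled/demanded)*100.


FR = 2429.9001 / 2571.9857 * 100 = 94.4756

94.4756%


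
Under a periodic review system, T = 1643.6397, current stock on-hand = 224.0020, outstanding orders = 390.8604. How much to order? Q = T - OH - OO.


Inventory position = OH + OO = 224.0020 + 390.8604 = 614.8624
Q = 1643.6397 - 614.8624 = 1028.7773

1028.7773 units


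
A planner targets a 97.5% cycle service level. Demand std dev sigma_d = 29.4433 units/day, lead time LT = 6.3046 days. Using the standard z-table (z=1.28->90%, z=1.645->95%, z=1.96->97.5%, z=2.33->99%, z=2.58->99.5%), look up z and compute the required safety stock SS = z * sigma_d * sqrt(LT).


From the table, SL = 97.5% corresponds to z = 1.96
sqrt(LT) = sqrt(6.3046) = 2.5109
SS = 1.96 * 29.4433 * 2.5109 = 144.9010

144.9010 units


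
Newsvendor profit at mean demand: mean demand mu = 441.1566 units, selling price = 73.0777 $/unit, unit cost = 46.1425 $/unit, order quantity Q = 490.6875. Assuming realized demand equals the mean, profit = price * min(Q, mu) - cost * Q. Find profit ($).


Sales at mu = min(490.6875, 441.1566) = 441.1566
Revenue = 73.0777 * 441.1566 = 32238.7097
Total cost = 46.1425 * 490.6875 = 22641.5480
Profit = 32238.7097 - 22641.5480 = 9597.1617

9597.1617 $


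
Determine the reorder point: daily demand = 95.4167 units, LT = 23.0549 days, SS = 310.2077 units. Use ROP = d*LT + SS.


d*LT = 95.4167 * 23.0549 = 2199.8225
ROP = 2199.8225 + 310.2077 = 2510.0302

2510.0302 units


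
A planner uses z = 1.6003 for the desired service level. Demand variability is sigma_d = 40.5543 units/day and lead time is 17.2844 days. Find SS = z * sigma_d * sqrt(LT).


sqrt(LT) = sqrt(17.2844) = 4.1575
SS = 1.6003 * 40.5543 * 4.1575 = 269.8146

269.8146 units


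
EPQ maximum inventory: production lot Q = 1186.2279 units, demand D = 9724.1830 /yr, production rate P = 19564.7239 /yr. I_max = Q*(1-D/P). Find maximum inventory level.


D/P = 0.4970
1 - D/P = 0.5030
I_max = 1186.2279 * 0.5030 = 596.6414

596.6414 units


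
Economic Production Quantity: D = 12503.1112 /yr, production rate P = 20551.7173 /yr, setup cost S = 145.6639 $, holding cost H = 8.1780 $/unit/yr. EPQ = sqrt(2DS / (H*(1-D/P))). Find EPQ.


1 - D/P = 1 - 0.6084 = 0.3916
H*(1-D/P) = 3.2027
2DS = 3642503.8791
EPQ = sqrt(1137313.9355) = 1066.4492

1066.4492 units


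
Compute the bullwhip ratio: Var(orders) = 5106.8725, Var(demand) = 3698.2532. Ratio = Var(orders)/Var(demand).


BW = 5106.8725 / 3698.2532 = 1.3809

1.3809


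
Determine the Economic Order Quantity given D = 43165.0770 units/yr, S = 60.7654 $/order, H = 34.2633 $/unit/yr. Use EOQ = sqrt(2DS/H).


2*D*S = 2 * 43165.0770 * 60.7654 = 5245886.3399
2*D*S/H = 153105.1107
EOQ = sqrt(153105.1107) = 391.2865

391.2865 units


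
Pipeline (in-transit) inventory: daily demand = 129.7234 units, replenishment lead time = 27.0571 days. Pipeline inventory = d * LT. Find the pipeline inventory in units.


Pipeline = 129.7234 * 27.0571 = 3509.9390

3509.9390 units


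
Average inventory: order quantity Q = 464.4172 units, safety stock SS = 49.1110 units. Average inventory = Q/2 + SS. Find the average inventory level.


Q/2 = 232.2086
Avg = 232.2086 + 49.1110 = 281.3196

281.3196 units


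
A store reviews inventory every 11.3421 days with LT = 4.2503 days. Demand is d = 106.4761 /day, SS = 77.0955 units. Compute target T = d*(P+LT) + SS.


P + LT = 15.5924
d*(P+LT) = 106.4761 * 15.5924 = 1660.2179
T = 1660.2179 + 77.0955 = 1737.3134

1737.3134 units


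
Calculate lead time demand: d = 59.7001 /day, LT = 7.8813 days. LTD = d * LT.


LTD = 59.7001 * 7.8813 = 470.5144

470.5144 units


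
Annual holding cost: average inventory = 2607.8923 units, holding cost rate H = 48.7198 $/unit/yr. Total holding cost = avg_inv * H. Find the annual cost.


Cost = 2607.8923 * 48.7198 = 127055.9913

127055.9913 $/yr


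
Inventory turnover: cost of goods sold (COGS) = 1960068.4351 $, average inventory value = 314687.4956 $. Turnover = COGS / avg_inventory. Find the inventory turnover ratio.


Turnover = 1960068.4351 / 314687.4956 = 6.2286

6.2286


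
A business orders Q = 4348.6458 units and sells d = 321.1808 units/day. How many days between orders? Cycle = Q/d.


Cycle = 4348.6458 / 321.1808 = 13.5396

13.5396 days


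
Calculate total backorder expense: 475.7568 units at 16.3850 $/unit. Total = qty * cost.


Total = 475.7568 * 16.3850 = 7795.2752

7795.2752 $


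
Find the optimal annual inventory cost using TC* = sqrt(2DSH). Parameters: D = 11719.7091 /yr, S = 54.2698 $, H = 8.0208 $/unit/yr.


2*D*S*H = 10202878.9954
TC* = sqrt(10202878.9954) = 3194.1946

3194.1946 $/yr


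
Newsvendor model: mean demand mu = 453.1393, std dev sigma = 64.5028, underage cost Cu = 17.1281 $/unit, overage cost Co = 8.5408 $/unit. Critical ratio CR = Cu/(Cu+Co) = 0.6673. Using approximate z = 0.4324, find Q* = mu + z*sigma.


CR = Cu/(Cu+Co) = 17.1281/(17.1281+8.5408) = 0.6673
z = 0.4324
Q* = 453.1393 + 0.4324 * 64.5028 = 481.0303

481.0303 units


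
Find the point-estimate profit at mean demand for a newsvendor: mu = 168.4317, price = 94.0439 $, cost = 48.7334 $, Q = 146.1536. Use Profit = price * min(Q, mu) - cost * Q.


Sales at mu = min(146.1536, 168.4317) = 146.1536
Revenue = 94.0439 * 146.1536 = 13744.8545
Total cost = 48.7334 * 146.1536 = 7122.5619
Profit = 13744.8545 - 7122.5619 = 6622.2927

6622.2927 $


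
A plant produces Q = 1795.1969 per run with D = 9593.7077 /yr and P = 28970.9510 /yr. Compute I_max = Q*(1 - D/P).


D/P = 0.3311
1 - D/P = 0.6689
I_max = 1795.1969 * 0.6689 = 1200.7189

1200.7189 units


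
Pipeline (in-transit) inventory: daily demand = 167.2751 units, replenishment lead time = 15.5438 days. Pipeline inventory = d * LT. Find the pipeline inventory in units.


Pipeline = 167.2751 * 15.5438 = 2600.0907

2600.0907 units


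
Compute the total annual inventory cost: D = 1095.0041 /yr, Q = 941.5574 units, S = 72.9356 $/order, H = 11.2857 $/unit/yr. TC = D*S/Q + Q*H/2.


Ordering cost = D*S/Q = 84.8220
Holding cost = Q*H/2 = 5313.0672
TC = 84.8220 + 5313.0672 = 5397.8892

5397.8892 $/yr


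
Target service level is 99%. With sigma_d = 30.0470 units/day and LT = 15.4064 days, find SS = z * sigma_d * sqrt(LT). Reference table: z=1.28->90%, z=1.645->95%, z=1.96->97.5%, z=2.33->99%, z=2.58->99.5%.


From the table, SL = 99% corresponds to z = 2.33
sqrt(LT) = sqrt(15.4064) = 3.9251
SS = 2.33 * 30.0470 * 3.9251 = 274.7942

274.7942 units


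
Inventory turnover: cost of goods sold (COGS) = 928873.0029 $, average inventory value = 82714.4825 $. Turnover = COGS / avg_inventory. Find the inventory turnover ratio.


Turnover = 928873.0029 / 82714.4825 = 11.2299

11.2299
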